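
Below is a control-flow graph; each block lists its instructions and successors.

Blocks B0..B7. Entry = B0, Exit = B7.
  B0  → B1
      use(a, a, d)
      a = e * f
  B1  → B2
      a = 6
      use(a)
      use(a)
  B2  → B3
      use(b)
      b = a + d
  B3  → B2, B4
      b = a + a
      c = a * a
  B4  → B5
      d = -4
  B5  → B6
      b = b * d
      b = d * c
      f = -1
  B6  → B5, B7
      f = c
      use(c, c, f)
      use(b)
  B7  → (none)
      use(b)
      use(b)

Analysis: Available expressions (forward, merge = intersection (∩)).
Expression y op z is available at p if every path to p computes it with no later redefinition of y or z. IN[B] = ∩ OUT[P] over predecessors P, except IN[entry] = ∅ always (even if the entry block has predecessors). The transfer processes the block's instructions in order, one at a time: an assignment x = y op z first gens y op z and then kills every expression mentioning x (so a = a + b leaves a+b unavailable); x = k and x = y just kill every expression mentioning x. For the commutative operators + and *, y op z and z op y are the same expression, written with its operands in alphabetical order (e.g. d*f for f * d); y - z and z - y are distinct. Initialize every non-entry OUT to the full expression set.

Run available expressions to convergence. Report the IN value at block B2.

Per-block solution:
  B0: | IN={} | OUT={e*f}
  B1: | IN={e*f} | OUT={e*f}
  B2: | IN={e*f} | OUT={a+d, e*f}
  B3: | IN={a+d, e*f} | OUT={a*a, a+a, a+d, e*f}
  B4: | IN={a*a, a+a, a+d, e*f} | OUT={a*a, a+a, e*f}
  B5: | IN={a*a, a+a} | OUT={a*a, a+a, c*d}
  B6: | IN={a*a, a+a, c*d} | OUT={a*a, a+a, c*d}
  B7: | IN={a*a, a+a, c*d} | OUT={a*a, a+a, c*d}

Merge at B2: IN[B2] = OUT[B1] ∩ OUT[B3] = {e*f}

Answer: {e*f}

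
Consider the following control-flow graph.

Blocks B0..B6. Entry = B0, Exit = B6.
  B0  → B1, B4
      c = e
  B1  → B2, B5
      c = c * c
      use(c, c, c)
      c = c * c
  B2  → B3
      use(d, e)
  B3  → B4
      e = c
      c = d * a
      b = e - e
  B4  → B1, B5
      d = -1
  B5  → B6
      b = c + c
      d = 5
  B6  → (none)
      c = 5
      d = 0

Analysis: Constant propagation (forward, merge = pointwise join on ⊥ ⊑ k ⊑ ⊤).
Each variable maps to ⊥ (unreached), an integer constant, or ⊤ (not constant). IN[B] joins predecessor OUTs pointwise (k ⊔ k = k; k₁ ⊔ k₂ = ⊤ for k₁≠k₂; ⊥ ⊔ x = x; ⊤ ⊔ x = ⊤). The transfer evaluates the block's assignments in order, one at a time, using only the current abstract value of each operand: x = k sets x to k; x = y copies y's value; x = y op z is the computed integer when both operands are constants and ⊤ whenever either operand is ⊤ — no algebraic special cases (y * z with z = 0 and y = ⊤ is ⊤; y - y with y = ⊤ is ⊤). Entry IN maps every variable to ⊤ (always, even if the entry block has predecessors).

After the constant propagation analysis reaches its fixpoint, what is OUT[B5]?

Answer: {a: ⊤, b: ⊤, c: ⊤, d: 5, e: ⊤, f: ⊤}

Trace:
Converged values:
  B0: | IN=(all ⊤) | OUT=(all ⊤)
  B1: | IN=(all ⊤) | OUT=(all ⊤)
  B2: | IN=(all ⊤) | OUT=(all ⊤)
  B3: | IN=(all ⊤) | OUT=(all ⊤)
  B4: | IN=(all ⊤) | OUT={d:-1; rest ⊤}
  B5: | IN=(all ⊤) | OUT={d:5; rest ⊤}
  B6: | IN={d:5; rest ⊤} | OUT={c:5, d:0; rest ⊤}

Merge at B5: IN[B5] = OUT[B1] ⊔ OUT[B4] = {a: ⊤, b: ⊤, c: ⊤, d: ⊤, e: ⊤, f: ⊤}
Applying B5's transfer function to that IN value gives OUT[B5] (row B5 above).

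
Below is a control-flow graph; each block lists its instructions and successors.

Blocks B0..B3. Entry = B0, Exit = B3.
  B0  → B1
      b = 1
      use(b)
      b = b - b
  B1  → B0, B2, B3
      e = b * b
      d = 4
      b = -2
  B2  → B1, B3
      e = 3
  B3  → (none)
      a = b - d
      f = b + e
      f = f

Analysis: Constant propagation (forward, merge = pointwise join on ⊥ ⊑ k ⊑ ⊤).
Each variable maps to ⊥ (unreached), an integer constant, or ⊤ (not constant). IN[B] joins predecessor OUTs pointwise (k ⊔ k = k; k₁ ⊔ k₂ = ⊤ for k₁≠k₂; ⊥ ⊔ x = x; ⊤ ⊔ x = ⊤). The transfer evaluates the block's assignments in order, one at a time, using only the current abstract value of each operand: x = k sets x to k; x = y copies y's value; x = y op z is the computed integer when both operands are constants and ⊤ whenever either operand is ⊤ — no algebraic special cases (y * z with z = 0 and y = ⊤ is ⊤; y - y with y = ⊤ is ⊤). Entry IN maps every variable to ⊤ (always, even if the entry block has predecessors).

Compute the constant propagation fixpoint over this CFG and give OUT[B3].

Per-block solution:
  B0: | IN=(all ⊤) | OUT={b:0; rest ⊤}
  B1: | IN=(all ⊤) | OUT={b:-2, d:4; rest ⊤}
  B2: | IN={b:-2, d:4; rest ⊤} | OUT={b:-2, d:4, e:3; rest ⊤}
  B3: | IN={b:-2, d:4; rest ⊤} | OUT={a:-6, b:-2, d:4; rest ⊤}

Merge at B3: IN[B3] = OUT[B1] ⊔ OUT[B2] = {a: ⊤, b: -2, c: ⊤, d: 4, e: ⊤, f: ⊤}
Applying B3's transfer function to that IN value gives OUT[B3] (row B3 above).

Answer: {a: -6, b: -2, c: ⊤, d: 4, e: ⊤, f: ⊤}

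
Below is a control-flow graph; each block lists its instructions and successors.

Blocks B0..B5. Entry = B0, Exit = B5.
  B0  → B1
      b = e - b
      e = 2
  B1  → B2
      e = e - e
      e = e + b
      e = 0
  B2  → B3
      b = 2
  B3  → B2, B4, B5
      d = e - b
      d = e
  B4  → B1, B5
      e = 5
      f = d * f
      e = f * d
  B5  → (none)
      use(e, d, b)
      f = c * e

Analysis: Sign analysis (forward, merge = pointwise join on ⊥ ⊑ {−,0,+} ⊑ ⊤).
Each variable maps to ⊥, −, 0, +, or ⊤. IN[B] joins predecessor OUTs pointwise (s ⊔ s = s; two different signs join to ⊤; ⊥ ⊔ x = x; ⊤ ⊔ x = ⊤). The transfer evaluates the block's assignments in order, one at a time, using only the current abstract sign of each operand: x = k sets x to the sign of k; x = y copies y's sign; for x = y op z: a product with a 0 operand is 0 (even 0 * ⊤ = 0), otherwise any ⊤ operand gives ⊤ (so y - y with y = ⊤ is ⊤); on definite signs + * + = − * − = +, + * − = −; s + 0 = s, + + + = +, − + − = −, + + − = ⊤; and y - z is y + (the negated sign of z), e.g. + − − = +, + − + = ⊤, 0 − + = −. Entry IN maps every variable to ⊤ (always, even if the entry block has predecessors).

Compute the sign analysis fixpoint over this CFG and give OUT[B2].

Converged values:
  B0:  IN=(all ⊤)  OUT={e:+; rest ⊤}
  B1:  IN=(all ⊤)  OUT={e:0; rest ⊤}
  B2:  IN={e:0; rest ⊤}  OUT={b:+, e:0; rest ⊤}
  B3:  IN={b:+, e:0; rest ⊤}  OUT={b:+, d:0, e:0; rest ⊤}
  B4:  IN={b:+, d:0, e:0; rest ⊤}  OUT={b:+, d:0, e:0, f:0; rest ⊤}
  B5:  IN={b:+, d:0, e:0; rest ⊤}  OUT={b:+, d:0, e:0, f:0; rest ⊤}

Merge at B2: IN[B2] = OUT[B1] ⊔ OUT[B3] = {a: ⊤, b: ⊤, c: ⊤, d: ⊤, e: 0, f: ⊤}
Applying B2's transfer function to that IN value gives OUT[B2] (row B2 above).

Answer: {a: ⊤, b: +, c: ⊤, d: ⊤, e: 0, f: ⊤}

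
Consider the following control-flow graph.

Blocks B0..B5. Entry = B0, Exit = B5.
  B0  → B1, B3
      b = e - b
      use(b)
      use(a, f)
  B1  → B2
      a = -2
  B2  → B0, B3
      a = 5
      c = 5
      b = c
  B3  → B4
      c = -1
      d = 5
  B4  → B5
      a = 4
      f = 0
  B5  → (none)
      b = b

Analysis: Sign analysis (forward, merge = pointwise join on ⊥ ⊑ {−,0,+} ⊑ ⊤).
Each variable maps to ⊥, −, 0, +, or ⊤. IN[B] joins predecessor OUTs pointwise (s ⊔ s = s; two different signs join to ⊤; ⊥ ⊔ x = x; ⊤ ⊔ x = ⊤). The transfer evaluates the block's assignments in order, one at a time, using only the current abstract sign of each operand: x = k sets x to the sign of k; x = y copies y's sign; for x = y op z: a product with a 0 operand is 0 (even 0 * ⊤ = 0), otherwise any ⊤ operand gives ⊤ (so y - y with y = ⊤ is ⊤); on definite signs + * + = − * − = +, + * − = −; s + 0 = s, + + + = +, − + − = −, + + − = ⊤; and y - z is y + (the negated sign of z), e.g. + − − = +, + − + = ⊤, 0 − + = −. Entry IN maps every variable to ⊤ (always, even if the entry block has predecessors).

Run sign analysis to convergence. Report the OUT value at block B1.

Fixpoint table:
  B0:   IN=(all ⊤)   OUT=(all ⊤)
  B1:   IN=(all ⊤)   OUT={a:-; rest ⊤}
  B2:   IN={a:-; rest ⊤}   OUT={a:+, b:+, c:+; rest ⊤}
  B3:   IN=(all ⊤)   OUT={c:-, d:+; rest ⊤}
  B4:   IN={c:-, d:+; rest ⊤}   OUT={a:+, c:-, d:+, f:0; rest ⊤}
  B5:   IN={a:+, c:-, d:+, f:0; rest ⊤}   OUT={a:+, c:-, d:+, f:0; rest ⊤}

Merge at B1: IN[B1] = OUT[B0] = {a: ⊤, b: ⊤, c: ⊤, d: ⊤, e: ⊤, f: ⊤}
Applying B1's transfer function to that IN value gives OUT[B1] (row B1 above).

Answer: {a: -, b: ⊤, c: ⊤, d: ⊤, e: ⊤, f: ⊤}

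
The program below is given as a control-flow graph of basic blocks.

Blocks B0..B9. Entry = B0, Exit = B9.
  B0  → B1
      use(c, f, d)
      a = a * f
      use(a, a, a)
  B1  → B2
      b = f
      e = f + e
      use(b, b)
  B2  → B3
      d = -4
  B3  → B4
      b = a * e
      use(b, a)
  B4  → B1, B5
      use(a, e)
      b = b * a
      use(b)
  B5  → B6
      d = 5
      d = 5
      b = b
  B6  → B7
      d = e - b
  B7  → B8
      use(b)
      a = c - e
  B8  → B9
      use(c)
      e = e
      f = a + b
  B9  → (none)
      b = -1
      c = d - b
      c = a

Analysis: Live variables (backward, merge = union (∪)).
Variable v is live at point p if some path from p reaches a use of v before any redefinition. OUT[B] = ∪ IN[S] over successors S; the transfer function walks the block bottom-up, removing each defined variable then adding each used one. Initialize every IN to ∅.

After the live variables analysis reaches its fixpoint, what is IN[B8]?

Converged values:
  B0:  IN={a, c, d, e, f}  OUT={a, c, e, f}
  B1:  IN={a, c, e, f}  OUT={a, c, e, f}
  B2:  IN={a, c, e, f}  OUT={a, c, e, f}
  B3:  IN={a, c, e, f}  OUT={a, b, c, e, f}
  B4:  IN={a, b, c, e, f}  OUT={a, b, c, e, f}
  B5:  IN={b, c, e}  OUT={b, c, e}
  B6:  IN={b, c, e}  OUT={b, c, d, e}
  B7:  IN={b, c, d, e}  OUT={a, b, c, d, e}
  B8:  IN={a, b, c, d, e}  OUT={a, d}
  B9:  IN={a, d}  OUT={}

Merge at B8: OUT[B8] = IN[B9] = {a, d}
Applying B8's transfer function to that OUT value gives IN[B8] (row B8 above).

Answer: {a, b, c, d, e}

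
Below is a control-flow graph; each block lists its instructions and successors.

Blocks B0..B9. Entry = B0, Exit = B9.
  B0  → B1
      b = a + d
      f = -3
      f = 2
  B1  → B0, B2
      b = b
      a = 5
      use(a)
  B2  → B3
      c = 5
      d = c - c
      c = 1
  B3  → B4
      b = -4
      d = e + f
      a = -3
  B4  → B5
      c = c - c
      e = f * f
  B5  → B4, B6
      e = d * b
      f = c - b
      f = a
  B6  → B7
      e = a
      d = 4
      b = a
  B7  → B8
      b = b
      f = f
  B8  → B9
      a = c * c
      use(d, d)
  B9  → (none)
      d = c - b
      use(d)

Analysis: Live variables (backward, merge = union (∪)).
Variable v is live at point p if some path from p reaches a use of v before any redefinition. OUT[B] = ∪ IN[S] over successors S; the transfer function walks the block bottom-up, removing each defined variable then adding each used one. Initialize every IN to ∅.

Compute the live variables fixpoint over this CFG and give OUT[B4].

Answer: {a, b, c, d}

Trace:
Per-block solution:
  B0:   IN={a, d, e}   OUT={b, d, e, f}
  B1:   IN={b, d, e, f}   OUT={a, d, e, f}
  B2:   IN={e, f}   OUT={c, e, f}
  B3:   IN={c, e, f}   OUT={a, b, c, d, f}
  B4:   IN={a, b, c, d, f}   OUT={a, b, c, d}
  B5:   IN={a, b, c, d}   OUT={a, b, c, d, f}
  B6:   IN={a, c, f}   OUT={b, c, d, f}
  B7:   IN={b, c, d, f}   OUT={b, c, d}
  B8:   IN={b, c, d}   OUT={b, c}
  B9:   IN={b, c}   OUT={}

Merge at B4: OUT[B4] = IN[B5] = {a, b, c, d}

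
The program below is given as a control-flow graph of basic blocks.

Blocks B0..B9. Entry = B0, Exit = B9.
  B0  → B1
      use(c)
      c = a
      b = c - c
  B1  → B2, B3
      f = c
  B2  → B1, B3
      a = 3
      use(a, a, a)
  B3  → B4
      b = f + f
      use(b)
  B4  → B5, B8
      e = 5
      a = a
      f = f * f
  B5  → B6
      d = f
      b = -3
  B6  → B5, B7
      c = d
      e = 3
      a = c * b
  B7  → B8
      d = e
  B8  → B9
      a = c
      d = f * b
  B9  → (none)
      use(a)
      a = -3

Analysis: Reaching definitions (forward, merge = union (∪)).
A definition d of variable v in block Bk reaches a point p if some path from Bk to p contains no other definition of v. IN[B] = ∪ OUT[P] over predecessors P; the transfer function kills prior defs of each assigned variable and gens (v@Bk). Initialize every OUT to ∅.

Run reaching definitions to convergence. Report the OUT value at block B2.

Converged values:
  B0:   IN={}   OUT={b@B0, c@B0}
  B1:   IN={a@B2, b@B0, c@B0, f@B1}   OUT={a@B2, b@B0, c@B0, f@B1}
  B2:   IN={a@B2, b@B0, c@B0, f@B1}   OUT={a@B2, b@B0, c@B0, f@B1}
  B3:   IN={a@B2, b@B0, c@B0, f@B1}   OUT={a@B2, b@B3, c@B0, f@B1}
  B4:   IN={a@B2, b@B3, c@B0, f@B1}   OUT={a@B4, b@B3, c@B0, e@B4, f@B4}
  B5:   IN={a@B4, a@B6, b@B3, b@B5, c@B0, c@B6, d@B5, e@B4, e@B6, f@B4}   OUT={a@B4, a@B6, b@B5, c@B0, c@B6, d@B5, e@B4, e@B6, f@B4}
  B6:   IN={a@B4, a@B6, b@B5, c@B0, c@B6, d@B5, e@B4, e@B6, f@B4}   OUT={a@B6, b@B5, c@B6, d@B5, e@B6, f@B4}
  B7:   IN={a@B6, b@B5, c@B6, d@B5, e@B6, f@B4}   OUT={a@B6, b@B5, c@B6, d@B7, e@B6, f@B4}
  B8:   IN={a@B4, a@B6, b@B3, b@B5, c@B0, c@B6, d@B7, e@B4, e@B6, f@B4}   OUT={a@B8, b@B3, b@B5, c@B0, c@B6, d@B8, e@B4, e@B6, f@B4}
  B9:   IN={a@B8, b@B3, b@B5, c@B0, c@B6, d@B8, e@B4, e@B6, f@B4}   OUT={a@B9, b@B3, b@B5, c@B0, c@B6, d@B8, e@B4, e@B6, f@B4}

Merge at B2: IN[B2] = OUT[B1] = {a@B2, b@B0, c@B0, f@B1}
Applying B2's transfer function to that IN value gives OUT[B2] (row B2 above).

Answer: {a@B2, b@B0, c@B0, f@B1}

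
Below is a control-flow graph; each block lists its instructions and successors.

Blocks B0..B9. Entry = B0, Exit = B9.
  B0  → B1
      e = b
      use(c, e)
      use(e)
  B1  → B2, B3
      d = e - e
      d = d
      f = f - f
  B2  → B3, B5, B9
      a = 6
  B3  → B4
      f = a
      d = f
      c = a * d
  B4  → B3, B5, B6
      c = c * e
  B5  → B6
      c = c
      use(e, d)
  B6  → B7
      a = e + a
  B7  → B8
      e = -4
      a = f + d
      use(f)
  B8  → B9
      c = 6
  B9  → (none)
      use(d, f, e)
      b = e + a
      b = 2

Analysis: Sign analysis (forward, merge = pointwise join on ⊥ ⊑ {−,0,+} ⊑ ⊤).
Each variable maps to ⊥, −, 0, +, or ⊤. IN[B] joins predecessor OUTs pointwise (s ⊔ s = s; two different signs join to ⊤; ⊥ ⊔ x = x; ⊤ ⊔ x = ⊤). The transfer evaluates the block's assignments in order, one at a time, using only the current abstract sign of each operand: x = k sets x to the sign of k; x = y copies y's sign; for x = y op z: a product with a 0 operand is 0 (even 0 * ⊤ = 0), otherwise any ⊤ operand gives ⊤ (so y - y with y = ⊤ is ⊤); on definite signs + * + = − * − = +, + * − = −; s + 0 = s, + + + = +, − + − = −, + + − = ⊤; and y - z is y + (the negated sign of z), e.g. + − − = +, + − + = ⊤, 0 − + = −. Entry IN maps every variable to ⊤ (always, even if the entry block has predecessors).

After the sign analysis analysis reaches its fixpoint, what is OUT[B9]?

Converged values:
  B0:   IN=(all ⊤)   OUT=(all ⊤)
  B1:   IN=(all ⊤)   OUT=(all ⊤)
  B2:   IN=(all ⊤)   OUT={a:+; rest ⊤}
  B3:   IN=(all ⊤)   OUT=(all ⊤)
  B4:   IN=(all ⊤)   OUT=(all ⊤)
  B5:   IN=(all ⊤)   OUT=(all ⊤)
  B6:   IN=(all ⊤)   OUT=(all ⊤)
  B7:   IN=(all ⊤)   OUT={e:-; rest ⊤}
  B8:   IN={e:-; rest ⊤}   OUT={c:+, e:-; rest ⊤}
  B9:   IN=(all ⊤)   OUT={b:+; rest ⊤}

Merge at B9: IN[B9] = OUT[B2] ⊔ OUT[B8] = {a: ⊤, b: ⊤, c: ⊤, d: ⊤, e: ⊤, f: ⊤}
Applying B9's transfer function to that IN value gives OUT[B9] (row B9 above).

Answer: {a: ⊤, b: +, c: ⊤, d: ⊤, e: ⊤, f: ⊤}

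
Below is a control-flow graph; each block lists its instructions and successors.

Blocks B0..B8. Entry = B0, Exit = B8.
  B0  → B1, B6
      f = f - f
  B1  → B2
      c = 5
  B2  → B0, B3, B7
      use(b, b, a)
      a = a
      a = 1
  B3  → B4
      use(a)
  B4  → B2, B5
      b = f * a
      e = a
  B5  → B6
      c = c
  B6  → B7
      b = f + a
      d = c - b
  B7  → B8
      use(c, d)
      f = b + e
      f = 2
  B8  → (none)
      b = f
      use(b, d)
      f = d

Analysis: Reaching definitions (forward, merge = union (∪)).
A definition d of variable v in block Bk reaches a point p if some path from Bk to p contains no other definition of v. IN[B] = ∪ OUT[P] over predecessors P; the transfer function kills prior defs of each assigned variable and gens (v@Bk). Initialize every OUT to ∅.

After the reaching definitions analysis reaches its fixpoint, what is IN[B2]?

Answer: {a@B2, b@B4, c@B1, e@B4, f@B0}

Derivation:
Fixpoint table:
  B0:  IN={a@B2, b@B4, c@B1, e@B4, f@B0}  OUT={a@B2, b@B4, c@B1, e@B4, f@B0}
  B1:  IN={a@B2, b@B4, c@B1, e@B4, f@B0}  OUT={a@B2, b@B4, c@B1, e@B4, f@B0}
  B2:  IN={a@B2, b@B4, c@B1, e@B4, f@B0}  OUT={a@B2, b@B4, c@B1, e@B4, f@B0}
  B3:  IN={a@B2, b@B4, c@B1, e@B4, f@B0}  OUT={a@B2, b@B4, c@B1, e@B4, f@B0}
  B4:  IN={a@B2, b@B4, c@B1, e@B4, f@B0}  OUT={a@B2, b@B4, c@B1, e@B4, f@B0}
  B5:  IN={a@B2, b@B4, c@B1, e@B4, f@B0}  OUT={a@B2, b@B4, c@B5, e@B4, f@B0}
  B6:  IN={a@B2, b@B4, c@B1, c@B5, e@B4, f@B0}  OUT={a@B2, b@B6, c@B1, c@B5, d@B6, e@B4, f@B0}
  B7:  IN={a@B2, b@B4, b@B6, c@B1, c@B5, d@B6, e@B4, f@B0}  OUT={a@B2, b@B4, b@B6, c@B1, c@B5, d@B6, e@B4, f@B7}
  B8:  IN={a@B2, b@B4, b@B6, c@B1, c@B5, d@B6, e@B4, f@B7}  OUT={a@B2, b@B8, c@B1, c@B5, d@B6, e@B4, f@B8}

Merge at B2: IN[B2] = OUT[B1] ⊔ OUT[B4] = {a@B2, b@B4, c@B1, e@B4, f@B0}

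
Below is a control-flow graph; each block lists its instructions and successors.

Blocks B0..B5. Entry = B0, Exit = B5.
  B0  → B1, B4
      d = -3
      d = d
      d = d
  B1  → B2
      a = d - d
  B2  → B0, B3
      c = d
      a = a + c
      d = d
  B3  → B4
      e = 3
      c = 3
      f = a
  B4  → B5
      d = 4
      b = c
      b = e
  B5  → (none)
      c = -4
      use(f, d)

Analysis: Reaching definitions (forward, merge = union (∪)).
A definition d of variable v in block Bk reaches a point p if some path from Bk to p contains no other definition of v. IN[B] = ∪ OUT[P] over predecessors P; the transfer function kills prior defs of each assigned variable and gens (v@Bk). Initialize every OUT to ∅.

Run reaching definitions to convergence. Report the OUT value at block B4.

Answer: {a@B2, b@B4, c@B2, c@B3, d@B4, e@B3, f@B3}

Working:
Converged values:
  B0:  IN={a@B2, c@B2, d@B2}  OUT={a@B2, c@B2, d@B0}
  B1:  IN={a@B2, c@B2, d@B0}  OUT={a@B1, c@B2, d@B0}
  B2:  IN={a@B1, c@B2, d@B0}  OUT={a@B2, c@B2, d@B2}
  B3:  IN={a@B2, c@B2, d@B2}  OUT={a@B2, c@B3, d@B2, e@B3, f@B3}
  B4:  IN={a@B2, c@B2, c@B3, d@B0, d@B2, e@B3, f@B3}  OUT={a@B2, b@B4, c@B2, c@B3, d@B4, e@B3, f@B3}
  B5:  IN={a@B2, b@B4, c@B2, c@B3, d@B4, e@B3, f@B3}  OUT={a@B2, b@B4, c@B5, d@B4, e@B3, f@B3}

Merge at B4: IN[B4] = OUT[B0] ⊔ OUT[B3] = {a@B2, c@B2, c@B3, d@B0, d@B2, e@B3, f@B3}
Applying B4's transfer function to that IN value gives OUT[B4] (row B4 above).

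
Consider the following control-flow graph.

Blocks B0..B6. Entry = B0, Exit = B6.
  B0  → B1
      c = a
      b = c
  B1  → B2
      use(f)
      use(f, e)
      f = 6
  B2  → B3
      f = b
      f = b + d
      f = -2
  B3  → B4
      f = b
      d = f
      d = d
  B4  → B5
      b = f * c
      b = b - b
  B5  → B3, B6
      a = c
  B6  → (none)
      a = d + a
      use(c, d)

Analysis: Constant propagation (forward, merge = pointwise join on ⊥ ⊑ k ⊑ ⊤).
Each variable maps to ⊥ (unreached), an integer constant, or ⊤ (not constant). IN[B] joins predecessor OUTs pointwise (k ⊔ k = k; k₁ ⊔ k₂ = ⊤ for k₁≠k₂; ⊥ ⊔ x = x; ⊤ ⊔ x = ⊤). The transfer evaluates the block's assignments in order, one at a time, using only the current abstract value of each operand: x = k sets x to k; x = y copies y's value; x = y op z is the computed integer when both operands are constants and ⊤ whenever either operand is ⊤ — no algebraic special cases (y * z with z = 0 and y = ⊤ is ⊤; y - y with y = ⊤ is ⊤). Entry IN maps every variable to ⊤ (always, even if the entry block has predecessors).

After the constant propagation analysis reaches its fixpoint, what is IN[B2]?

Answer: {a: ⊤, b: ⊤, c: ⊤, d: ⊤, e: ⊤, f: 6}

Derivation:
Converged values:
  B0:  IN=(all ⊤)  OUT=(all ⊤)
  B1:  IN=(all ⊤)  OUT={f:6; rest ⊤}
  B2:  IN={f:6; rest ⊤}  OUT={f:-2; rest ⊤}
  B3:  IN=(all ⊤)  OUT=(all ⊤)
  B4:  IN=(all ⊤)  OUT=(all ⊤)
  B5:  IN=(all ⊤)  OUT=(all ⊤)
  B6:  IN=(all ⊤)  OUT=(all ⊤)

Merge at B2: IN[B2] = OUT[B1] = {a: ⊤, b: ⊤, c: ⊤, d: ⊤, e: ⊤, f: 6}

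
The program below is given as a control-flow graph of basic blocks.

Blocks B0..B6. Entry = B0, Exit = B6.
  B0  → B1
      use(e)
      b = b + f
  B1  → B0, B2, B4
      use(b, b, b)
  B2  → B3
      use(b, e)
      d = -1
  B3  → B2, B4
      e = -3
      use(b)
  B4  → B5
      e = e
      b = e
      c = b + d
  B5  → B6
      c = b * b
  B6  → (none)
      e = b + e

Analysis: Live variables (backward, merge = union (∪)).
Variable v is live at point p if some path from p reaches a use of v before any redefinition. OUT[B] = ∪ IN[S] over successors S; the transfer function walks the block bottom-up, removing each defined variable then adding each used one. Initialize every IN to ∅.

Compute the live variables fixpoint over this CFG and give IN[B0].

Converged values:
  B0:   IN={b, d, e, f}   OUT={b, d, e, f}
  B1:   IN={b, d, e, f}   OUT={b, d, e, f}
  B2:   IN={b, e}   OUT={b, d}
  B3:   IN={b, d}   OUT={b, d, e}
  B4:   IN={d, e}   OUT={b, e}
  B5:   IN={b, e}   OUT={b, e}
  B6:   IN={b, e}   OUT={}

Merge at B0: OUT[B0] = IN[B1] = {b, d, e, f}
Applying B0's transfer function to that OUT value gives IN[B0] (row B0 above).

Answer: {b, d, e, f}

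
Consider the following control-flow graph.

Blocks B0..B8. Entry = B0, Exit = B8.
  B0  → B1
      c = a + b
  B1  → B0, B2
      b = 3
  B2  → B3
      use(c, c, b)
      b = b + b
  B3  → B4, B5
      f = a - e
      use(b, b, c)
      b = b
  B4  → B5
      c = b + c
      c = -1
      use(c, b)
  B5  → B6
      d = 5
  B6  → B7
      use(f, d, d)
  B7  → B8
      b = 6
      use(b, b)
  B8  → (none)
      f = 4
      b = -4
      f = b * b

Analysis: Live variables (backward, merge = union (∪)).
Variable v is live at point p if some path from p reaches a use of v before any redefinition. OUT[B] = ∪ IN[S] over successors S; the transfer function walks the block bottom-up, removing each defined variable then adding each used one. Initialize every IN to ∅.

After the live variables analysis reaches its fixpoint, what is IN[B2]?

Answer: {a, b, c, e}

Derivation:
Fixpoint table:
  B0: | IN={a, b, e} | OUT={a, c, e}
  B1: | IN={a, c, e} | OUT={a, b, c, e}
  B2: | IN={a, b, c, e} | OUT={a, b, c, e}
  B3: | IN={a, b, c, e} | OUT={b, c, f}
  B4: | IN={b, c, f} | OUT={f}
  B5: | IN={f} | OUT={d, f}
  B6: | IN={d, f} | OUT={}
  B7: | IN={} | OUT={}
  B8: | IN={} | OUT={}

Merge at B2: OUT[B2] = IN[B3] = {a, b, c, e}
Applying B2's transfer function to that OUT value gives IN[B2] (row B2 above).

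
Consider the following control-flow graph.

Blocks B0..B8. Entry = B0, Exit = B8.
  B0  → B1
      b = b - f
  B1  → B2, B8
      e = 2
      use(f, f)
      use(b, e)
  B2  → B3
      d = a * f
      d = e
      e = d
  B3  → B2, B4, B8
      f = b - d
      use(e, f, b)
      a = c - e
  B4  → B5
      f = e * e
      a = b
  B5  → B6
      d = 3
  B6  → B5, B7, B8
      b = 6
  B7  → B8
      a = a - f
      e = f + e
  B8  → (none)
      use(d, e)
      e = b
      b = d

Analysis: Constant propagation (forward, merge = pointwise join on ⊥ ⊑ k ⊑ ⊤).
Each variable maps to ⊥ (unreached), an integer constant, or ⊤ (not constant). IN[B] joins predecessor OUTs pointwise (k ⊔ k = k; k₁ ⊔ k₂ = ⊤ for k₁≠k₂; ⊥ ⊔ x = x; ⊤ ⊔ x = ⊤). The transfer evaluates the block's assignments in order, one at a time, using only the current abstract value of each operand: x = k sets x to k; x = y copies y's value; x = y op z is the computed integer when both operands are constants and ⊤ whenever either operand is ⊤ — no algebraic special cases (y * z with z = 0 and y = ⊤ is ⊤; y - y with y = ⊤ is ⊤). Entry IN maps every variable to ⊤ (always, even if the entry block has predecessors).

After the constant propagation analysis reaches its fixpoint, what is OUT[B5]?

Answer: {a: ⊤, b: ⊤, c: ⊤, d: 3, e: 2, f: 4}

Derivation:
Fixpoint table:
  B0: | IN=(all ⊤) | OUT=(all ⊤)
  B1: | IN=(all ⊤) | OUT={e:2; rest ⊤}
  B2: | IN={e:2; rest ⊤} | OUT={d:2, e:2; rest ⊤}
  B3: | IN={d:2, e:2; rest ⊤} | OUT={d:2, e:2; rest ⊤}
  B4: | IN={d:2, e:2; rest ⊤} | OUT={d:2, e:2, f:4; rest ⊤}
  B5: | IN={e:2, f:4; rest ⊤} | OUT={d:3, e:2, f:4; rest ⊤}
  B6: | IN={d:3, e:2, f:4; rest ⊤} | OUT={b:6, d:3, e:2, f:4; rest ⊤}
  B7: | IN={b:6, d:3, e:2, f:4; rest ⊤} | OUT={b:6, d:3, e:6, f:4; rest ⊤}
  B8: | IN=(all ⊤) | OUT=(all ⊤)

Merge at B5: IN[B5] = OUT[B4] ⊔ OUT[B6] = {a: ⊤, b: ⊤, c: ⊤, d: ⊤, e: 2, f: 4}
Applying B5's transfer function to that IN value gives OUT[B5] (row B5 above).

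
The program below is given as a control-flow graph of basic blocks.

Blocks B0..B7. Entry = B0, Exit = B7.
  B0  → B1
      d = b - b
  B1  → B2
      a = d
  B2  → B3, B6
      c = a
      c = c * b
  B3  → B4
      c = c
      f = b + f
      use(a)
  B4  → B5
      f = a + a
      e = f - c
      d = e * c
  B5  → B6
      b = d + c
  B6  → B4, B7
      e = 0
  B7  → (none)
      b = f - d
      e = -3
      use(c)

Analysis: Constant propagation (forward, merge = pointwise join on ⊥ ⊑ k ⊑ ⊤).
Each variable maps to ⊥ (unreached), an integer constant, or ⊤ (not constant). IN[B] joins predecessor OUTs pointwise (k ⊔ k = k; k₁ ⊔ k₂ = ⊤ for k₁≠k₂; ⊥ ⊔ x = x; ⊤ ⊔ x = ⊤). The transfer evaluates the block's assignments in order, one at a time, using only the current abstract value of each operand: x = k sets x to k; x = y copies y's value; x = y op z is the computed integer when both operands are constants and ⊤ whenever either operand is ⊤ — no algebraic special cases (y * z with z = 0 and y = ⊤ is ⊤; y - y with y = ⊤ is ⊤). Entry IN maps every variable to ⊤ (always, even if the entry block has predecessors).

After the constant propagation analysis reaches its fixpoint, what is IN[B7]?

Fixpoint table:
  B0:   IN=(all ⊤)   OUT=(all ⊤)
  B1:   IN=(all ⊤)   OUT=(all ⊤)
  B2:   IN=(all ⊤)   OUT=(all ⊤)
  B3:   IN=(all ⊤)   OUT=(all ⊤)
  B4:   IN=(all ⊤)   OUT=(all ⊤)
  B5:   IN=(all ⊤)   OUT=(all ⊤)
  B6:   IN=(all ⊤)   OUT={e:0; rest ⊤}
  B7:   IN={e:0; rest ⊤}   OUT={e:-3; rest ⊤}

Merge at B7: IN[B7] = OUT[B6] = {a: ⊤, b: ⊤, c: ⊤, d: ⊤, e: 0, f: ⊤}

Answer: {a: ⊤, b: ⊤, c: ⊤, d: ⊤, e: 0, f: ⊤}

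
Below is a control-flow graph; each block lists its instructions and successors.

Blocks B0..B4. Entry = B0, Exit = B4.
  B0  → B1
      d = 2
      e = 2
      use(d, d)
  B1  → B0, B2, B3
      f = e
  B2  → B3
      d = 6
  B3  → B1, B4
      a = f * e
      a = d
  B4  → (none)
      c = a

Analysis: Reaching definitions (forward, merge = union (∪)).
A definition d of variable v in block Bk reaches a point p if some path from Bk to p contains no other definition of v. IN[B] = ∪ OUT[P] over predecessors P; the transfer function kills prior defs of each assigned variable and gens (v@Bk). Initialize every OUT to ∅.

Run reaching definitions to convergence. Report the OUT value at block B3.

Answer: {a@B3, d@B0, d@B2, e@B0, f@B1}

Derivation:
Converged values:
  B0:   IN={a@B3, d@B0, d@B2, e@B0, f@B1}   OUT={a@B3, d@B0, e@B0, f@B1}
  B1:   IN={a@B3, d@B0, d@B2, e@B0, f@B1}   OUT={a@B3, d@B0, d@B2, e@B0, f@B1}
  B2:   IN={a@B3, d@B0, d@B2, e@B0, f@B1}   OUT={a@B3, d@B2, e@B0, f@B1}
  B3:   IN={a@B3, d@B0, d@B2, e@B0, f@B1}   OUT={a@B3, d@B0, d@B2, e@B0, f@B1}
  B4:   IN={a@B3, d@B0, d@B2, e@B0, f@B1}   OUT={a@B3, c@B4, d@B0, d@B2, e@B0, f@B1}

Merge at B3: IN[B3] = OUT[B1] ⊔ OUT[B2] = {a@B3, d@B0, d@B2, e@B0, f@B1}
Applying B3's transfer function to that IN value gives OUT[B3] (row B3 above).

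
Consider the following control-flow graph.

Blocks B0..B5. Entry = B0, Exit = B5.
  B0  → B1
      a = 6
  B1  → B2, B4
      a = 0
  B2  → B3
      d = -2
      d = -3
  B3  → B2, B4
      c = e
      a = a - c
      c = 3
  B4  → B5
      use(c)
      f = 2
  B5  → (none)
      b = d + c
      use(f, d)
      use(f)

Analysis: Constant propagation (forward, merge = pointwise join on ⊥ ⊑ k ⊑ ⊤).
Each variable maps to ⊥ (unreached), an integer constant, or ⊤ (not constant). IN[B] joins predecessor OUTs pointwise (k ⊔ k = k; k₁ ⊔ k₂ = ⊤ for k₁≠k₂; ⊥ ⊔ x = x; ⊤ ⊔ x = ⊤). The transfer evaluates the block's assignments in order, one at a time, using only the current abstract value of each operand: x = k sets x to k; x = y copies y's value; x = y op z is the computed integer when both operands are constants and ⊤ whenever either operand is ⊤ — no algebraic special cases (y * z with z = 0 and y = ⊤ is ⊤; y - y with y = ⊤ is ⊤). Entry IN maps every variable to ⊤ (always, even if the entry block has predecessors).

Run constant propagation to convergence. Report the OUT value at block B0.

Answer: {a: 6, b: ⊤, c: ⊤, d: ⊤, e: ⊤, f: ⊤}

Derivation:
Per-block solution:
  B0: | IN=(all ⊤) | OUT={a:6; rest ⊤}
  B1: | IN={a:6; rest ⊤} | OUT={a:0; rest ⊤}
  B2: | IN=(all ⊤) | OUT={d:-3; rest ⊤}
  B3: | IN={d:-3; rest ⊤} | OUT={c:3, d:-3; rest ⊤}
  B4: | IN=(all ⊤) | OUT={f:2; rest ⊤}
  B5: | IN={f:2; rest ⊤} | OUT={f:2; rest ⊤}

B0 is the boundary node: IN[B0] = {a: ⊤, b: ⊤, c: ⊤, d: ⊤, e: ⊤, f: ⊤}
Applying B0's transfer function to that IN value gives OUT[B0] (row B0 above).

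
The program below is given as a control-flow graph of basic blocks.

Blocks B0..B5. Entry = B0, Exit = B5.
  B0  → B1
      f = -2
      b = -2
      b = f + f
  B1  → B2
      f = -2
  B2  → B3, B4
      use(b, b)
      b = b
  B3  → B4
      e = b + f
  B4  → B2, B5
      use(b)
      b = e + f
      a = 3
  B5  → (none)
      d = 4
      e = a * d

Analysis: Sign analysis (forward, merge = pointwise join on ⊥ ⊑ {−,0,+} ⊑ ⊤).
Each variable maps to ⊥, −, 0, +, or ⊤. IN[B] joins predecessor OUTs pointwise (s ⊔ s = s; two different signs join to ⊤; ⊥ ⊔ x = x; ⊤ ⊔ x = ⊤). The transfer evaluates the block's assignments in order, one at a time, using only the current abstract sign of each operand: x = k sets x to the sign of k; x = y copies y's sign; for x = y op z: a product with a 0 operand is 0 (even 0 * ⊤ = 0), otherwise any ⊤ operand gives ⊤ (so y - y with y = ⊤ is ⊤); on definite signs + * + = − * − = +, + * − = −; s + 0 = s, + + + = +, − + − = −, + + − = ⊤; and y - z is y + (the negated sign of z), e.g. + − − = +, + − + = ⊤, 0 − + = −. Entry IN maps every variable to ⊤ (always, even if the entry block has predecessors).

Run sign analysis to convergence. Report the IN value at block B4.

Answer: {a: ⊤, b: ⊤, c: ⊤, d: ⊤, e: ⊤, f: -}

Working:
Converged values:
  B0:  IN=(all ⊤)  OUT={b:-, f:-; rest ⊤}
  B1:  IN={b:-, f:-; rest ⊤}  OUT={b:-, f:-; rest ⊤}
  B2:  IN={f:-; rest ⊤}  OUT={f:-; rest ⊤}
  B3:  IN={f:-; rest ⊤}  OUT={f:-; rest ⊤}
  B4:  IN={f:-; rest ⊤}  OUT={a:+, f:-; rest ⊤}
  B5:  IN={a:+, f:-; rest ⊤}  OUT={a:+, d:+, e:+, f:-; rest ⊤}

Merge at B4: IN[B4] = OUT[B2] ⊔ OUT[B3] = {a: ⊤, b: ⊤, c: ⊤, d: ⊤, e: ⊤, f: -}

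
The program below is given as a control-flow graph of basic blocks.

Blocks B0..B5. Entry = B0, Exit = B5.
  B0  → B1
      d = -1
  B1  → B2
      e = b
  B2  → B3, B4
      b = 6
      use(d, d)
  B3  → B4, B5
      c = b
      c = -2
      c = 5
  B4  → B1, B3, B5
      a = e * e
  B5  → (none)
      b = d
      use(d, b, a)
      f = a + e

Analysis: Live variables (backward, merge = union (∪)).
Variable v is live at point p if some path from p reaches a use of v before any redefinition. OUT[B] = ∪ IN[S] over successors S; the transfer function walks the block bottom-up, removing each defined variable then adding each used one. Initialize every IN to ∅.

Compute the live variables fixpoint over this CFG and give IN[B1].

Per-block solution:
  B0: | IN={a, b} | OUT={a, b, d}
  B1: | IN={a, b, d} | OUT={a, d, e}
  B2: | IN={a, d, e} | OUT={a, b, d, e}
  B3: | IN={a, b, d, e} | OUT={a, b, d, e}
  B4: | IN={b, d, e} | OUT={a, b, d, e}
  B5: | IN={a, d, e} | OUT={}

Merge at B1: OUT[B1] = IN[B2] = {a, d, e}
Applying B1's transfer function to that OUT value gives IN[B1] (row B1 above).

Answer: {a, b, d}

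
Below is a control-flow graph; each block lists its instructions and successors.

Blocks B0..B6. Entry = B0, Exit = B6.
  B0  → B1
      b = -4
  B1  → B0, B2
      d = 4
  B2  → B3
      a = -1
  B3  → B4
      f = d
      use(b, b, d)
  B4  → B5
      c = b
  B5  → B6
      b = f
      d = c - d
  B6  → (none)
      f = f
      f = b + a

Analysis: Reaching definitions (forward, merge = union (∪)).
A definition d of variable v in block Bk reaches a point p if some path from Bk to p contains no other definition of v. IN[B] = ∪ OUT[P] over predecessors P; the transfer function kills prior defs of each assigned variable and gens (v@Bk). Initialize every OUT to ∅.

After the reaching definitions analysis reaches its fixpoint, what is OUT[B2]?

Fixpoint table:
  B0:  IN={b@B0, d@B1}  OUT={b@B0, d@B1}
  B1:  IN={b@B0, d@B1}  OUT={b@B0, d@B1}
  B2:  IN={b@B0, d@B1}  OUT={a@B2, b@B0, d@B1}
  B3:  IN={a@B2, b@B0, d@B1}  OUT={a@B2, b@B0, d@B1, f@B3}
  B4:  IN={a@B2, b@B0, d@B1, f@B3}  OUT={a@B2, b@B0, c@B4, d@B1, f@B3}
  B5:  IN={a@B2, b@B0, c@B4, d@B1, f@B3}  OUT={a@B2, b@B5, c@B4, d@B5, f@B3}
  B6:  IN={a@B2, b@B5, c@B4, d@B5, f@B3}  OUT={a@B2, b@B5, c@B4, d@B5, f@B6}

Merge at B2: IN[B2] = OUT[B1] = {b@B0, d@B1}
Applying B2's transfer function to that IN value gives OUT[B2] (row B2 above).

Answer: {a@B2, b@B0, d@B1}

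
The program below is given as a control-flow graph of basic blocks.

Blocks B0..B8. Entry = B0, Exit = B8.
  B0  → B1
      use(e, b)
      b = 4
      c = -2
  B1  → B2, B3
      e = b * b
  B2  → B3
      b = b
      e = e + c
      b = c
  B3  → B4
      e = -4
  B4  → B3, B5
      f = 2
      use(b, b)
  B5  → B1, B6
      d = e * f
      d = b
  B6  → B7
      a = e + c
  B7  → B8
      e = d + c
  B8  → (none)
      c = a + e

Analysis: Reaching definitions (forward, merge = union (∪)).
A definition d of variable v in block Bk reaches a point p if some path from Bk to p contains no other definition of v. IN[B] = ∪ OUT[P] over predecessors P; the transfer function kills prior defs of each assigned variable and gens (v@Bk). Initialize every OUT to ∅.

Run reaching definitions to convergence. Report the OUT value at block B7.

Answer: {a@B6, b@B0, b@B2, c@B0, d@B5, e@B7, f@B4}

Derivation:
Converged values:
  B0: | IN={} | OUT={b@B0, c@B0}
  B1: | IN={b@B0, b@B2, c@B0, d@B5, e@B3, f@B4} | OUT={b@B0, b@B2, c@B0, d@B5, e@B1, f@B4}
  B2: | IN={b@B0, b@B2, c@B0, d@B5, e@B1, f@B4} | OUT={b@B2, c@B0, d@B5, e@B2, f@B4}
  B3: | IN={b@B0, b@B2, c@B0, d@B5, e@B1, e@B2, e@B3, f@B4} | OUT={b@B0, b@B2, c@B0, d@B5, e@B3, f@B4}
  B4: | IN={b@B0, b@B2, c@B0, d@B5, e@B3, f@B4} | OUT={b@B0, b@B2, c@B0, d@B5, e@B3, f@B4}
  B5: | IN={b@B0, b@B2, c@B0, d@B5, e@B3, f@B4} | OUT={b@B0, b@B2, c@B0, d@B5, e@B3, f@B4}
  B6: | IN={b@B0, b@B2, c@B0, d@B5, e@B3, f@B4} | OUT={a@B6, b@B0, b@B2, c@B0, d@B5, e@B3, f@B4}
  B7: | IN={a@B6, b@B0, b@B2, c@B0, d@B5, e@B3, f@B4} | OUT={a@B6, b@B0, b@B2, c@B0, d@B5, e@B7, f@B4}
  B8: | IN={a@B6, b@B0, b@B2, c@B0, d@B5, e@B7, f@B4} | OUT={a@B6, b@B0, b@B2, c@B8, d@B5, e@B7, f@B4}

Merge at B7: IN[B7] = OUT[B6] = {a@B6, b@B0, b@B2, c@B0, d@B5, e@B3, f@B4}
Applying B7's transfer function to that IN value gives OUT[B7] (row B7 above).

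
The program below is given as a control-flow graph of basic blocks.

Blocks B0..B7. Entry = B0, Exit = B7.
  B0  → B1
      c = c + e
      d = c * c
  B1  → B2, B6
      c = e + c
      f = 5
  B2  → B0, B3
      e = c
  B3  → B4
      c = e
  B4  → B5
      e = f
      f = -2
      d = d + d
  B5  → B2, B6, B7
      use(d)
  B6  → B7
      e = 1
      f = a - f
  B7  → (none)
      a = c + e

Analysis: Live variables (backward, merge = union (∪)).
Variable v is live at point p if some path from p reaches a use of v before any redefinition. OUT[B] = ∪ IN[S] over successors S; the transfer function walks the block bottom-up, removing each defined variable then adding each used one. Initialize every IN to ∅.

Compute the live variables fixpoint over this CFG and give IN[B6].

Answer: {a, c, f}

Working:
Fixpoint table:
  B0: | IN={a, c, e} | OUT={a, c, d, e}
  B1: | IN={a, c, d, e} | OUT={a, c, d, f}
  B2: | IN={a, c, d, f} | OUT={a, c, d, e, f}
  B3: | IN={a, d, e, f} | OUT={a, c, d, f}
  B4: | IN={a, c, d, f} | OUT={a, c, d, e, f}
  B5: | IN={a, c, d, e, f} | OUT={a, c, d, e, f}
  B6: | IN={a, c, f} | OUT={c, e}
  B7: | IN={c, e} | OUT={}

Merge at B6: OUT[B6] = IN[B7] = {c, e}
Applying B6's transfer function to that OUT value gives IN[B6] (row B6 above).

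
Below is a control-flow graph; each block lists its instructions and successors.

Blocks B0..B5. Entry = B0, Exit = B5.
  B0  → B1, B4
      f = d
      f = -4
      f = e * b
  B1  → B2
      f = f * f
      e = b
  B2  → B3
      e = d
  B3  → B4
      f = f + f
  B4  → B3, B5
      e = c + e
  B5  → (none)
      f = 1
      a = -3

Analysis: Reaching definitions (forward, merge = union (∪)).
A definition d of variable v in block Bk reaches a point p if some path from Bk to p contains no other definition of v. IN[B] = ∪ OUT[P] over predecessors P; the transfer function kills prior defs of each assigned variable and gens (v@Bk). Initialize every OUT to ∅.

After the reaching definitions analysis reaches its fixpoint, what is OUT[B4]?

Fixpoint table:
  B0: | IN={} | OUT={f@B0}
  B1: | IN={f@B0} | OUT={e@B1, f@B1}
  B2: | IN={e@B1, f@B1} | OUT={e@B2, f@B1}
  B3: | IN={e@B2, e@B4, f@B0, f@B1, f@B3} | OUT={e@B2, e@B4, f@B3}
  B4: | IN={e@B2, e@B4, f@B0, f@B3} | OUT={e@B4, f@B0, f@B3}
  B5: | IN={e@B4, f@B0, f@B3} | OUT={a@B5, e@B4, f@B5}

Merge at B4: IN[B4] = OUT[B0] ⊔ OUT[B3] = {e@B2, e@B4, f@B0, f@B3}
Applying B4's transfer function to that IN value gives OUT[B4] (row B4 above).

Answer: {e@B4, f@B0, f@B3}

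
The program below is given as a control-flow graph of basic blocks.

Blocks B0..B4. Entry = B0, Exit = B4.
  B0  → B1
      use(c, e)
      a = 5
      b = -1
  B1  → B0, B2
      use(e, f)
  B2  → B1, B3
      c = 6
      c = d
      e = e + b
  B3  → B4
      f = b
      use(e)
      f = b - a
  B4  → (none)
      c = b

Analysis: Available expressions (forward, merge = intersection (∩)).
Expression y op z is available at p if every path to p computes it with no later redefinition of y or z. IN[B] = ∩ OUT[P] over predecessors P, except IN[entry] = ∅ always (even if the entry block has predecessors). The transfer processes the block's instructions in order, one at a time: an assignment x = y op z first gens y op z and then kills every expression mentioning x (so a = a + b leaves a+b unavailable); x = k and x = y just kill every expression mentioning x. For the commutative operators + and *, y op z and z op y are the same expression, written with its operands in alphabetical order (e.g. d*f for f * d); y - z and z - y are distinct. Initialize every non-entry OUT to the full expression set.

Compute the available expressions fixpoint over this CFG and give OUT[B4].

Converged values:
  B0:  IN={}  OUT={}
  B1:  IN={}  OUT={}
  B2:  IN={}  OUT={}
  B3:  IN={}  OUT={b-a}
  B4:  IN={b-a}  OUT={b-a}

Merge at B4: IN[B4] = OUT[B3] = {b-a}
Applying B4's transfer function to that IN value gives OUT[B4] (row B4 above).

Answer: {b-a}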